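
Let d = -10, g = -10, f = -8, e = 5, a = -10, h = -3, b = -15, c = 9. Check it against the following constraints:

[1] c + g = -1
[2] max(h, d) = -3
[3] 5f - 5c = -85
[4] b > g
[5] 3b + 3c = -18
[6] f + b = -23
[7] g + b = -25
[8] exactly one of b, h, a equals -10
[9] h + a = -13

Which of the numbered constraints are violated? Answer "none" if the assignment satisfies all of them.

Violated: 4.

[1] c + g = 9 + (-10) = -1 — holds.
[2] max(-3, -10) = -3 — holds.
[3] 5f - 5c = 5(-8) - 5(9) = -85 — holds.
[4] b = -15, g = -10; -15 ≤ -10 (want >) — fails.
[5] 3b + 3c = 3(-15) + 3(9) = -18 — holds.
[6] f + b = -8 + (-15) = -23 — holds.
[7] g + b = -10 + (-15) = -25 — holds.
[8] b=-15, h=-3, a=-10; 1 of them equals -10 — holds.
[9] h + a = -3 + (-10) = -13 — holds.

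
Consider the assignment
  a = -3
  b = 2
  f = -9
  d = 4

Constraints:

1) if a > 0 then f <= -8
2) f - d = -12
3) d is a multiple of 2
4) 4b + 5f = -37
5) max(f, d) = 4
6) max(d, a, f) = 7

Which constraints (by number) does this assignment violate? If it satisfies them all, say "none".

The assignment fails constraints 2, 6.

1) a = -3, not > 0; antecedent false, conditional vacuously true  ✔
2) f - d = -9 - 4 = -13, not -12  ✘
3) 4 / 2 = 2, so 2 divides 4  ✔
4) 4b + 5f = 4(2) + 5(-9) = -37  ✔
5) max(-9, 4) = 4  ✔
6) max(4, -3, -9) = 4, not 7  ✘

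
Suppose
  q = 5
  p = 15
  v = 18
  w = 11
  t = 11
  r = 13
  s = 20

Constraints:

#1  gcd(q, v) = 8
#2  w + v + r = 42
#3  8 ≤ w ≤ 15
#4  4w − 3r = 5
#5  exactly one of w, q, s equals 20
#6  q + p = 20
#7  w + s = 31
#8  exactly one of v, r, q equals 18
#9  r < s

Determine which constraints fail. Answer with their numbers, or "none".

#1 gcd(5, 18) = 1, not 8  false
#2 w + v + r = 11 + 18 + 13 = 42  true
#3 w = 11 lies in [8, 15]  true
#4 4w − 3r = 4(11) − 3(13) = 5  true
#5 w=11, q=5, s=20; 1 of them equals 20  true
#6 q + p = 5 + 15 = 20  true
#7 w + s = 11 + 20 = 31  true
#8 v=18, r=13, q=5; 1 of them equals 18  true
#9 r = 13, s = 20; 13 < 20  true

No — constraint 1 is not satisfied.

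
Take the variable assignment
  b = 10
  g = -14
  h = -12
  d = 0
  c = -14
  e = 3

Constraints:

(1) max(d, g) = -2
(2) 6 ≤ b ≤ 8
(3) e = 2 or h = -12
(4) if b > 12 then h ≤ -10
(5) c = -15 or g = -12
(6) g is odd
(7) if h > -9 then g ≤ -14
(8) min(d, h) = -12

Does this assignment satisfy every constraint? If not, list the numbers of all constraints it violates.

(1) max(0, -14) = 0, not -2  ✘
(2) b = 10 is outside [6, 8]  ✘
(3) e = 3 ≠ 2, but h = -12 = -12 (second disjunct)  ✔
(4) b = 10, not > 12; antecedent false, conditional vacuously true  ✔
(5) c = -14 ≠ -15 and g = -14 ≠ -12; both disjuncts false  ✘
(6) g = -14 is even  ✘
(7) h = -12, not > -9; antecedent false, conditional vacuously true  ✔
(8) min(0, -12) = -12  ✔

Violated: 1, 2, 5, 6.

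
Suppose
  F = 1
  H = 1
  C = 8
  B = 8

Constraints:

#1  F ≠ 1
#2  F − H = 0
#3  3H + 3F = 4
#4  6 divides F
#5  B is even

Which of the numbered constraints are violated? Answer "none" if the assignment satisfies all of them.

Violated: 1, 3, 4.

#1 F = 1, but 1 is required to differ — does not hold.
#2 F − H = 1 − 1 = 0 — holds.
#3 3H + 3F = 3(1) + 3(1) = 6, not 4 — does not hold.
#4 1 = 6×0 + 1, so 6 does not divide 1 — does not hold.
#5 B = 8 is even — holds.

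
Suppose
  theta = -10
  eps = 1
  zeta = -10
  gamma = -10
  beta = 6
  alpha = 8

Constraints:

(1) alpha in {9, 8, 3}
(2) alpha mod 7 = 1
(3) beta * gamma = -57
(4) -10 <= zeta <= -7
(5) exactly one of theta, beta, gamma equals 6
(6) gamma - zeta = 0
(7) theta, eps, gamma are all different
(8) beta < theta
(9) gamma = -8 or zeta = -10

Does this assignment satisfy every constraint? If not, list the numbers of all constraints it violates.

The assignment fails constraints 3, 7, 8.

(1) alpha = 8 is in {9, 8, 3} — OK.
(2) 8 mod 7 = 1 — OK.
(3) beta * gamma = 6 * (-10) = -60, not -57 — violated.
(4) zeta = -10 lies in [-10, -7] — OK.
(5) theta=-10, beta=6, gamma=-10; 1 of them equals 6 — OK.
(6) gamma - zeta = -10 - (-10) = 0 — OK.
(7) theta = gamma = -10, not all different — violated.
(8) beta = 6, theta = -10; 6 ≥ -10 (want <) — violated.
(9) gamma = -10 ≠ -8, but zeta = -10 = -10 (second disjunct) — OK.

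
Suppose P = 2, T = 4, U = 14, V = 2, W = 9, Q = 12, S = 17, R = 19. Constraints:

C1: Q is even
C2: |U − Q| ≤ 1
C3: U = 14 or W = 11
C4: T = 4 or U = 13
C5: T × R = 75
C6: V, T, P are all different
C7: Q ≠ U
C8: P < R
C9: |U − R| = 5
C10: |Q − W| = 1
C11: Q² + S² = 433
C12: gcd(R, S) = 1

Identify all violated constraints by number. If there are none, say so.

C1: Q = 12 is even  ✓
C2: |14 − 12| = 2; 2 > 1, exceeds bound 1  ✗
C3: U = 14 = 14 (first disjunct)  ✓
C4: T = 4 = 4 (first disjunct)  ✓
C5: T × R = 4 × 19 = 76, not 75  ✗
C6: V = P = 2, not all different  ✗
C7: Q = 12, U = 14; distinct  ✓
C8: P = 2, R = 19; 2 < 19  ✓
C9: |14 − 19| = 5  ✓
C10: |12 − 9| = 3, not 1  ✗
C11: Q² + S² = 12² + 17² = 144 + 289 = 433  ✓
C12: gcd(19, 17) = 1  ✓

Violated: 2, 5, 6, and 10.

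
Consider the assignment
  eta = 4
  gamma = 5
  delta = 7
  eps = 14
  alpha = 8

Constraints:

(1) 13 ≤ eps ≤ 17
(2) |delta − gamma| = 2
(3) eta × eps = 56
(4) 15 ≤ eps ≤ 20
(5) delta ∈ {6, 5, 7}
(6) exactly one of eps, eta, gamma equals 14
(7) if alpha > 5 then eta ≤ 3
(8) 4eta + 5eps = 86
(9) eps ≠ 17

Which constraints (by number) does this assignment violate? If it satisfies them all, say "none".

Constraints 4 and 7 are violated.

(1) eps = 14 lies in [13, 17]  yes
(2) |7 − 5| = 2  yes
(3) eta × eps = 4 × 14 = 56  yes
(4) eps = 14 is outside [15, 20]  no
(5) delta = 7 is in {6, 5, 7}  yes
(6) eps=14, eta=4, gamma=5; 1 of them equals 14  yes
(7) alpha = 8 > 5, so we need eta ≤ 3; but eta = 4 > 3  no
(8) 4eta + 5eps = 4(4) + 5(14) = 86  yes
(9) eps = 14, and 14 ≠ 17  yes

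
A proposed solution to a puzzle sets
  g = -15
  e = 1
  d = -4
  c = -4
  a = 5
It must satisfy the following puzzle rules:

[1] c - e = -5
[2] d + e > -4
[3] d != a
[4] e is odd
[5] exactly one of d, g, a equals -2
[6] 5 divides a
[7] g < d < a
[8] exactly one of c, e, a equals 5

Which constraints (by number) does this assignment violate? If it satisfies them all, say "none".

Constraint 5 does not hold.

[1] c - e = -4 - 1 = -5  true
[2] d + e = -4 + 1 = -3; -3 > -4  true
[3] d = -4, a = 5; distinct  true
[4] e = 1 is odd  true
[5] d=-4, g=-15, a=5; 0 of them equal -2, not exactly one  false
[6] 5 / 5 = 1, so 5 divides 5  true
[7] values -15 < -4 < 5  true
[8] c=-4, e=1, a=5; 1 of them equals 5  true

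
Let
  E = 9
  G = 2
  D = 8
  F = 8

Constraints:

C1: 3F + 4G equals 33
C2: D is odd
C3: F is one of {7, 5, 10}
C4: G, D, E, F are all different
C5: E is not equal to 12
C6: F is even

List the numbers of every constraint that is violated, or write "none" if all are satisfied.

Constraints 1, 2, 3, 4 are violated.

C1: 3F + 4G = 3(8) + 4(2) = 32, not 33 — violated.
C2: D = 8 is even — violated.
C3: F = 8 is not in {7, 5, 10} — violated.
C4: D = F = 8, not all different — violated.
C5: E = 9, and 9 ≠ 12 — OK.
C6: F = 8 is even — OK.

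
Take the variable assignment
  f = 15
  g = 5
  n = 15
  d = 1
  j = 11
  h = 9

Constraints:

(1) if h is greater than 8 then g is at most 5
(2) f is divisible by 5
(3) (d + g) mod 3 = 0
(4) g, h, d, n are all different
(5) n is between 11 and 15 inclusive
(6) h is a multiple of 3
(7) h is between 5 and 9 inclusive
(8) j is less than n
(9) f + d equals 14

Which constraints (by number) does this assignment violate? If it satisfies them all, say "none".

Constraint 9 does not hold.

(1) h = 9 > 8, so we need g ≤ 5; g = 5 ≤ 5  ✔
(2) 15 / 5 = 3, so 5 divides 15  ✔
(3) d + g = 6; 6 mod 3 = 0  ✔
(4) values 5, 9, 1, 15 are pairwise distinct  ✔
(5) n = 15 lies in [11, 15]  ✔
(6) 9 / 3 = 3, so 3 divides 9  ✔
(7) h = 9 lies in [5, 9]  ✔
(8) j = 11, n = 15; 11 < 15  ✔
(9) f + d = 15 + 1 = 16, not 14  ✘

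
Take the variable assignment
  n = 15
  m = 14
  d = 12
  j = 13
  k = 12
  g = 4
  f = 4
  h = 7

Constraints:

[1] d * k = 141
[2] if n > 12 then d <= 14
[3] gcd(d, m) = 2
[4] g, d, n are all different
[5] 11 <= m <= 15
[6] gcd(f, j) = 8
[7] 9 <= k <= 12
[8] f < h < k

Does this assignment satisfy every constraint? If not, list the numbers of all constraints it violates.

[1] d * k = 12 * 12 = 144, not 141 — violated.
[2] n = 15 > 12, so we need d ≤ 14; d = 12 ≤ 14 — OK.
[3] gcd(12, 14) = 2 — OK.
[4] values 4, 12, 15 are pairwise distinct — OK.
[5] m = 14 lies in [11, 15] — OK.
[6] gcd(4, 13) = 1, not 8 — violated.
[7] k = 12 lies in [9, 12] — OK.
[8] values 4 < 7 < 12 — OK.

The assignment fails constraints 1 and 6.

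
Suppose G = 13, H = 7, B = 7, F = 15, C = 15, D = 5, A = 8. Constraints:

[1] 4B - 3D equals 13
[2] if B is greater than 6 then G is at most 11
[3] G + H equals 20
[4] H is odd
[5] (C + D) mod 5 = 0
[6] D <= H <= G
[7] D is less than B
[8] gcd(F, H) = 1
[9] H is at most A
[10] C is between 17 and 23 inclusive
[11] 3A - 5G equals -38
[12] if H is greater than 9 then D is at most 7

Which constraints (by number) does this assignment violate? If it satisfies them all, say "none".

Constraints 2, 10, and 11 do not hold.

[1] 4B - 3D = 4(7) - 3(5) = 13 — satisfied.
[2] B = 7 > 6, so we need G ≤ 11; but G = 13 > 11 — violated.
[3] G + H = 13 + 7 = 20 — satisfied.
[4] H = 7 is odd — satisfied.
[5] C + D = 20; 20 mod 5 = 0 — satisfied.
[6] values 5 <= 7 <= 13 — satisfied.
[7] D = 5, B = 7; 5 < 7 — satisfied.
[8] gcd(15, 7) = 1 — satisfied.
[9] H = 7, A = 8; 7 ≤ 8 — satisfied.
[10] C = 15 is outside [17, 23] — violated.
[11] 3A - 5G = 3(8) - 5(13) = -41, not -38 — violated.
[12] H = 7, not > 9; antecedent false, conditional vacuously true — satisfied.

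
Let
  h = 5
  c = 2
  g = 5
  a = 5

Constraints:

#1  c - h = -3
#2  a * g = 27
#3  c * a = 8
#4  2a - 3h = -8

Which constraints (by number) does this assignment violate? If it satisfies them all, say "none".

Constraints 2, 3, 4 do not hold.

#1 c - h = 2 - 5 = -3  yes
#2 a * g = 5 * 5 = 25, not 27  no
#3 c * a = 2 * 5 = 10, not 8  no
#4 2a - 3h = 2(5) - 3(5) = -5, not -8  no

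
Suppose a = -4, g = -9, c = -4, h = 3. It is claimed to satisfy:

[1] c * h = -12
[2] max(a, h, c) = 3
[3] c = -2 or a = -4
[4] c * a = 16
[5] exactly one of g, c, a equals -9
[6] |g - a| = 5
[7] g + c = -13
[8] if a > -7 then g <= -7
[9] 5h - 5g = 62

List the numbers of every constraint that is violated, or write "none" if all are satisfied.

The assignment fails constraint 9.

[1] c * h = -4 * 3 = -12 — satisfied.
[2] max(-4, 3, -4) = 3 — satisfied.
[3] c = -4 ≠ -2, but a = -4 = -4 (second disjunct) — satisfied.
[4] c * a = -4 * (-4) = 16 — satisfied.
[5] g=-9, c=-4, a=-4; 1 of them equals -9 — satisfied.
[6] |-9 - (-4)| = 5 — satisfied.
[7] g + c = -9 + (-4) = -13 — satisfied.
[8] a = -4 > -7, so we need g ≤ -7; g = -9 ≤ -7 — satisfied.
[9] 5h - 5g = 5(3) - 5(-9) = 60, not 62 — violated.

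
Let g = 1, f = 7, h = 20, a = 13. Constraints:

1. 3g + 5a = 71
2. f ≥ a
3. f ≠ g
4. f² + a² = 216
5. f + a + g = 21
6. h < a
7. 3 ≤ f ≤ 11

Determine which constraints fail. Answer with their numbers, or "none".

1. 3g + 5a = 3(1) + 5(13) = 68, not 71 — fails.
2. f = 7, a = 13; 7 < 13 (want ≥) — fails.
3. f = 7, g = 1; distinct — holds.
4. f² + a² = 7² + 13² = 49 + 169 = 218, not 216 — fails.
5. f + a + g = 7 + 13 + 1 = 21 — holds.
6. h = 20, a = 13; 20 ≥ 13 (want <) — fails.
7. f = 7 lies in [3, 11] — holds.

No — constraints 1, 2, 4, and 6 are not satisfied.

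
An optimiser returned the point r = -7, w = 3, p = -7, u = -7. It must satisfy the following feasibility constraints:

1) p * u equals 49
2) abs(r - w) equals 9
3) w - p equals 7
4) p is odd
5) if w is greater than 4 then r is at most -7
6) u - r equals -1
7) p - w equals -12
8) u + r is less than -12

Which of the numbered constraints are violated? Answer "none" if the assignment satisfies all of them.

1) p * u = -7 * (-7) = 49 — holds.
2) abs(-7 - 3) = 10, not 9 — does not hold.
3) w - p = 3 - (-7) = 10, not 7 — does not hold.
4) p = -7 is odd — holds.
5) w = 3, not > 4; antecedent false, conditional vacuously true — holds.
6) u - r = -7 - (-7) = 0, not -1 — does not hold.
7) p - w = -7 - 3 = -10, not -12 — does not hold.
8) u + r = -7 + (-7) = -14; -14 < -12 — holds.

The assignment fails constraints 2, 3, 6, and 7.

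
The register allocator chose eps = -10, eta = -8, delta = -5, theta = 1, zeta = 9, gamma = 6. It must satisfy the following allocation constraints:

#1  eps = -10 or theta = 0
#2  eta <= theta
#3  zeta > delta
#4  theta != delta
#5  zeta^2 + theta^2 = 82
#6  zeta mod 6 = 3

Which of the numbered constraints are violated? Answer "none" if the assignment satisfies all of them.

None — every constraint holds.

#1 eps = -10 = -10 (first disjunct) — satisfied.
#2 eta = -8, theta = 1; -8 ≤ 1 — satisfied.
#3 zeta = 9, delta = -5; 9 > -5 — satisfied.
#4 theta = 1, delta = -5; distinct — satisfied.
#5 zeta^2 + theta^2 = 9^2 + 1^2 = 81 + 1 = 82 — satisfied.
#6 9 mod 6 = 3 — satisfied.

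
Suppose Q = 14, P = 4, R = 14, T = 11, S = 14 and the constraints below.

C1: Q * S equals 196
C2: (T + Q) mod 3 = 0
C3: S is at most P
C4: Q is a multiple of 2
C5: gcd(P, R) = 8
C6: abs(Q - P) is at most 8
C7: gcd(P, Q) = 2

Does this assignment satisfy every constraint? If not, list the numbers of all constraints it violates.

C1: Q * S = 14 * 14 = 196 — holds.
C2: T + Q = 25; 25 mod 3 = 1, not 0 — fails.
C3: S = 14, P = 4; 14 > 4 (want ≤) — fails.
C4: 14 / 2 = 7, so 2 divides 14 — holds.
C5: gcd(4, 14) = 2, not 8 — fails.
C6: abs(14 - 4) = 10; 10 > 8, exceeds bound 8 — fails.
C7: gcd(4, 14) = 2 — holds.

Constraints 2, 3, 5, and 6 are violated.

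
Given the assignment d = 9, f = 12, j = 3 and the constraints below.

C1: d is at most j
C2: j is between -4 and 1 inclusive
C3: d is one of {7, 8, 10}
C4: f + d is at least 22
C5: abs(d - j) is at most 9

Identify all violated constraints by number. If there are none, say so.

Constraints 1, 2, 3, 4 are violated.

C1: d = 9, j = 3; 9 > 3 (want ≤) — violated.
C2: j = 3 is outside [-4, 1] — violated.
C3: d = 9 is not in {7, 8, 10} — violated.
C4: f + d = 12 + 9 = 21; 21 < 22, bound 22 not met — violated.
C5: abs(9 - 3) = 6; 6 ≤ 9 — OK.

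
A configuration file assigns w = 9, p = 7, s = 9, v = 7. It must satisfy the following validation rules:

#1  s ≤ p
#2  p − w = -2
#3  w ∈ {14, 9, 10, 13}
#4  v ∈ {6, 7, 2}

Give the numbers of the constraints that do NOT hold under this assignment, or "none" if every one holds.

The assignment fails constraint 1.

#1 s = 9, p = 7; 9 > 7 (want ≤) — does not hold.
#2 p − w = 7 − 9 = -2 — holds.
#3 w = 9 is in {14, 9, 10, 13} — holds.
#4 v = 7 is in {6, 7, 2} — holds.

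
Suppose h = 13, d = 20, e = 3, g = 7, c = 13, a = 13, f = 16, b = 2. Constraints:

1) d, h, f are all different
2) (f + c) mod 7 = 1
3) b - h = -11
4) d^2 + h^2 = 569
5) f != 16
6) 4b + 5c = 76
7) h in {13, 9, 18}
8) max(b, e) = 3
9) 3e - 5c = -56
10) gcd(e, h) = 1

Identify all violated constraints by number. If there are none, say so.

No — constraints 5 and 6 are not satisfied.

1) values 20, 13, 16 are pairwise distinct — holds.
2) f + c = 29; 29 mod 7 = 1 — holds.
3) b - h = 2 - 13 = -11 — holds.
4) d^2 + h^2 = 20^2 + 13^2 = 400 + 169 = 569 — holds.
5) f = 16, but 16 is required to differ — does not hold.
6) 4b + 5c = 4(2) + 5(13) = 73, not 76 — does not hold.
7) h = 13 is in {13, 9, 18} — holds.
8) max(2, 3) = 3 — holds.
9) 3e - 5c = 3(3) - 5(13) = -56 — holds.
10) gcd(3, 13) = 1 — holds.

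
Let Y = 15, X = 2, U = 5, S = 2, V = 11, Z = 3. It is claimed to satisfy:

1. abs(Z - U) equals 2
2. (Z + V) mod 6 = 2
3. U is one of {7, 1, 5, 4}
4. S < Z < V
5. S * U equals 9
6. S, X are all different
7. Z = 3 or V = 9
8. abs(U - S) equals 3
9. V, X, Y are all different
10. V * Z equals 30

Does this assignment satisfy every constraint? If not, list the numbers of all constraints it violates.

1. abs(3 - 5) = 2  yes
2. Z + V = 14; 14 mod 6 = 2  yes
3. U = 5 is in {7, 1, 5, 4}  yes
4. values 2 < 3 < 11  yes
5. S * U = 2 * 5 = 10, not 9  no
6. S = X = 2, not all different  no
7. Z = 3 = 3 (first disjunct)  yes
8. abs(5 - 2) = 3  yes
9. values 11, 2, 15 are pairwise distinct  yes
10. V * Z = 11 * 3 = 33, not 30  no

No — constraints 5, 6, 10 are not satisfied.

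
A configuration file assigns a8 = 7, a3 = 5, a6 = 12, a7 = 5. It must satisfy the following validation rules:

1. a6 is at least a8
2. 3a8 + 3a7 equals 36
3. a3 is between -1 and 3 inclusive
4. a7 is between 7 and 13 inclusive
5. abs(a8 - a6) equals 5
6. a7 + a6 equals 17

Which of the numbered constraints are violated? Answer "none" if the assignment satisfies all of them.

1. a6 = 12, a8 = 7; 12 ≥ 7 — OK.
2. 3a8 + 3a7 = 3(7) + 3(5) = 36 — OK.
3. a3 = 5 is outside [-1, 3] — violated.
4. a7 = 5 is outside [7, 13] — violated.
5. abs(7 - 12) = 5 — OK.
6. a7 + a6 = 5 + 12 = 17 — OK.

The assignment fails constraints 3 and 4.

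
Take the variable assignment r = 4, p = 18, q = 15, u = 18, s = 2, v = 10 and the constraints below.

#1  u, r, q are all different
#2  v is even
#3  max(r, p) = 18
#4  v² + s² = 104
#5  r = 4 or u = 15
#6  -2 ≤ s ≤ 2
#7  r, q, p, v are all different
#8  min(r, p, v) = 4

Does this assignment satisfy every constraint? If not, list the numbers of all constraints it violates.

#1 values 18, 4, 15 are pairwise distinct — holds.
#2 v = 10 is even — holds.
#3 max(4, 18) = 18 — holds.
#4 v² + s² = 10² + 2² = 100 + 4 = 104 — holds.
#5 r = 4 = 4 (first disjunct) — holds.
#6 s = 2 lies in [-2, 2] — holds.
#7 values 4, 15, 18, 10 are pairwise distinct — holds.
#8 min(4, 18, 10) = 4 — holds.

All constraints are satisfied.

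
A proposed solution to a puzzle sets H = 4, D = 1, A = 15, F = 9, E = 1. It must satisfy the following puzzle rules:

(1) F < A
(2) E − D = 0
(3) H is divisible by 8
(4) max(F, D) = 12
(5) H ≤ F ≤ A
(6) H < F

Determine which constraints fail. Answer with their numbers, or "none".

(1) F = 9, A = 15; 9 < 15  ✔
(2) E − D = 1 − 1 = 0  ✔
(3) 4 = 8×0 + 4, so 8 does not divide 4  ✘
(4) max(9, 1) = 9, not 12  ✘
(5) values 4 ≤ 9 ≤ 15  ✔
(6) H = 4, F = 9; 4 < 9  ✔

Constraints 3, 4 do not hold.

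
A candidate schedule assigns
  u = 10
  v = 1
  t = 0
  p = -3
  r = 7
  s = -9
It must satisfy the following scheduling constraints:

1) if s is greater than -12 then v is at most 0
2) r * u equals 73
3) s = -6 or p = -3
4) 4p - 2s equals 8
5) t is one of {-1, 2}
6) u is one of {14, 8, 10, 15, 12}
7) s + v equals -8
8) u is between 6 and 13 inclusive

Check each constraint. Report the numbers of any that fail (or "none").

Constraints 1, 2, 4, 5 are violated.

1) s = -9 > -12, so we need v ≤ 0; but v = 1 > 0  no
2) r * u = 7 * 10 = 70, not 73  no
3) s = -9 ≠ -6, but p = -3 = -3 (second disjunct)  yes
4) 4p - 2s = 4(-3) - 2(-9) = 6, not 8  no
5) t = 0 is not in {-1, 2}  no
6) u = 10 is in {14, 8, 10, 15, 12}  yes
7) s + v = -9 + 1 = -8  yes
8) u = 10 lies in [6, 13]  yes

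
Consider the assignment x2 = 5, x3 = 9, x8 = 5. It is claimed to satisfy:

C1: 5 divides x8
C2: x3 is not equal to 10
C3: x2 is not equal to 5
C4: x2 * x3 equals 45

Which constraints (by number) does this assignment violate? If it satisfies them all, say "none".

C1: 5 / 5 = 1, so 5 divides 5  OK
C2: x3 = 9, and 9 ≠ 10  OK
C3: x2 = 5, but 5 is required to differ  FAIL
C4: x2 * x3 = 5 * 9 = 45  OK

No — constraint 3 is not satisfied.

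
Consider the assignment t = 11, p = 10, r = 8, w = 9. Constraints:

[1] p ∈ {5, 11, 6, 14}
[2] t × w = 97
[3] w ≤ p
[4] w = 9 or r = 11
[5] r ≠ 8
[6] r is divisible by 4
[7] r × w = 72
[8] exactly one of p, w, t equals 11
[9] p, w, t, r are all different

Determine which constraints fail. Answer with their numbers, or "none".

[1] p = 10 is not in {5, 11, 6, 14} — violated.
[2] t × w = 11 × 9 = 99, not 97 — violated.
[3] w = 9, p = 10; 9 ≤ 10 — OK.
[4] w = 9 = 9 (first disjunct) — OK.
[5] r = 8, but 8 is required to differ — violated.
[6] 8 / 4 = 2, so 4 divides 8 — OK.
[7] r × w = 8 × 9 = 72 — OK.
[8] p=10, w=9, t=11; 1 of them equals 11 — OK.
[9] values 10, 9, 11, 8 are pairwise distinct — OK.

Constraints 1, 2, and 5 are violated.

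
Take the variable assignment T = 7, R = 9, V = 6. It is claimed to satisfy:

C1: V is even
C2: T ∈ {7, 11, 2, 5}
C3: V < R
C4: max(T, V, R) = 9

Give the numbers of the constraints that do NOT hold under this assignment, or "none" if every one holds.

No violations.

C1: V = 6 is even  ✔
C2: T = 7 is in {7, 11, 2, 5}  ✔
C3: V = 6, R = 9; 6 < 9  ✔
C4: max(7, 6, 9) = 9  ✔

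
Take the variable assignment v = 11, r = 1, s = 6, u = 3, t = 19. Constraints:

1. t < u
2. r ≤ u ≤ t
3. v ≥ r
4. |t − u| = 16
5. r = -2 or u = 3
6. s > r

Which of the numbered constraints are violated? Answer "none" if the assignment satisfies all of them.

Constraint 1 does not hold.

1. t = 19, u = 3; 19 ≥ 3 (want <) — does not hold.
2. values 1 ≤ 3 ≤ 19 — holds.
3. v = 11, r = 1; 11 ≥ 1 — holds.
4. |19 − 3| = 16 — holds.
5. r = 1 ≠ -2, but u = 3 = 3 (second disjunct) — holds.
6. s = 6, r = 1; 6 > 1 — holds.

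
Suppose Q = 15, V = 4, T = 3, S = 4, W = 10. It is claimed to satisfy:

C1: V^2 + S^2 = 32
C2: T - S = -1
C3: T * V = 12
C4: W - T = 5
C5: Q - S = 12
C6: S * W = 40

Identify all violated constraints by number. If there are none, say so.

C1: V^2 + S^2 = 4^2 + 4^2 = 16 + 16 = 32 — holds.
C2: T - S = 3 - 4 = -1 — holds.
C3: T * V = 3 * 4 = 12 — holds.
C4: W - T = 10 - 3 = 7, not 5 — fails.
C5: Q - S = 15 - 4 = 11, not 12 — fails.
C6: S * W = 4 * 10 = 40 — holds.

No — constraints 4, 5 are not satisfied.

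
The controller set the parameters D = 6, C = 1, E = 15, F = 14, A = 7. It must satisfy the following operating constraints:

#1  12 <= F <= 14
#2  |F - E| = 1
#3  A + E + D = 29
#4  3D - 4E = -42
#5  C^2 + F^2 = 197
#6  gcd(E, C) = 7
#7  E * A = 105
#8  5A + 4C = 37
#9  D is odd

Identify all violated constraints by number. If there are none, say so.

#1 F = 14 lies in [12, 14]  ✓
#2 |14 - 15| = 1  ✓
#3 A + E + D = 7 + 15 + 6 = 28, not 29  ✗
#4 3D - 4E = 3(6) - 4(15) = -42  ✓
#5 C^2 + F^2 = 1^2 + 14^2 = 1 + 196 = 197  ✓
#6 gcd(15, 1) = 1, not 7  ✗
#7 E * A = 15 * 7 = 105  ✓
#8 5A + 4C = 5(7) + 4(1) = 39, not 37  ✗
#9 D = 6 is even  ✗

Constraints 3, 6, 8, and 9 do not hold.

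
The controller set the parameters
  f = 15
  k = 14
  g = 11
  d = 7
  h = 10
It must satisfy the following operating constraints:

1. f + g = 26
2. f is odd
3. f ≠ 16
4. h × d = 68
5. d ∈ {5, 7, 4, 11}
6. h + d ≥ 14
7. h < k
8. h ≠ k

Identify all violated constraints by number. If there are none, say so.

1. f + g = 15 + 11 = 26 — OK.
2. f = 15 is odd — OK.
3. f = 15, and 15 ≠ 16 — OK.
4. h × d = 10 × 7 = 70, not 68 — violated.
5. d = 7 is in {5, 7, 4, 11} — OK.
6. h + d = 10 + 7 = 17; 17 ≥ 14 — OK.
7. h = 10, k = 14; 10 < 14 — OK.
8. h = 10, k = 14; distinct — OK.

Constraint 4 is violated.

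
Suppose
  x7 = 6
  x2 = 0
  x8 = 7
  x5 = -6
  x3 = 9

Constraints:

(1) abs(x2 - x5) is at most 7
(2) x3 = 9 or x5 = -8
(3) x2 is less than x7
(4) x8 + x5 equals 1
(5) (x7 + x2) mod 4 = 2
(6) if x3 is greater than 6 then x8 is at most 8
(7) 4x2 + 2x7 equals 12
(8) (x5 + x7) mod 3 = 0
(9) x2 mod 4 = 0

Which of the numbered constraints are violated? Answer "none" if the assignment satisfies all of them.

(1) abs(0 - (-6)) = 6; 6 ≤ 7 — holds.
(2) x3 = 9 = 9 (first disjunct) — holds.
(3) x2 = 0, x7 = 6; 0 < 6 — holds.
(4) x8 + x5 = 7 + (-6) = 1 — holds.
(5) x7 + x2 = 6; 6 mod 4 = 2 — holds.
(6) x3 = 9 > 6, so we need x8 ≤ 8; x8 = 7 ≤ 8 — holds.
(7) 4x2 + 2x7 = 4(0) + 2(6) = 12 — holds.
(8) x5 + x7 = 0; 0 mod 3 = 0 — holds.
(9) 0 mod 4 = 0 — holds.

Yes — all constraints hold.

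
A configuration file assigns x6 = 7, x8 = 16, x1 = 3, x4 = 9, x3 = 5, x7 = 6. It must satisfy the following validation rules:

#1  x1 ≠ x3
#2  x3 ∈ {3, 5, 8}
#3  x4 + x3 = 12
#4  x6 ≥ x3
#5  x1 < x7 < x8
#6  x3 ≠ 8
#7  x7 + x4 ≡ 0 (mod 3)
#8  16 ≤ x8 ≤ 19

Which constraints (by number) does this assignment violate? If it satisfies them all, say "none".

#1 x1 = 3, x3 = 5; distinct — OK.
#2 x3 = 5 is in {3, 5, 8} — OK.
#3 x4 + x3 = 9 + 5 = 14, not 12 — violated.
#4 x6 = 7, x3 = 5; 7 ≥ 5 — OK.
#5 values 3 < 6 < 16 — OK.
#6 x3 = 5, and 5 ≠ 8 — OK.
#7 x7 + x4 = 15; 15 mod 3 = 0 — OK.
#8 x8 = 16 lies in [16, 19] — OK.

Violated: 3.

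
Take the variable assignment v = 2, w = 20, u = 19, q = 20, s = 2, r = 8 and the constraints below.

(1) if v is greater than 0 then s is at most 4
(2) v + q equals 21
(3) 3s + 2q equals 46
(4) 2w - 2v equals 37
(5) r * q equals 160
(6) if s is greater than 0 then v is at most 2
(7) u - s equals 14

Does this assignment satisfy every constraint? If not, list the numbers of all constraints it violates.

(1) v = 2 > 0, so we need s ≤ 4; s = 2 ≤ 4 — satisfied.
(2) v + q = 2 + 20 = 22, not 21 — violated.
(3) 3s + 2q = 3(2) + 2(20) = 46 — satisfied.
(4) 2w - 2v = 2(20) - 2(2) = 36, not 37 — violated.
(5) r * q = 8 * 20 = 160 — satisfied.
(6) s = 2 > 0, so we need v ≤ 2; v = 2 ≤ 2 — satisfied.
(7) u - s = 19 - 2 = 17, not 14 — violated.

Constraints 2, 4, 7 do not hold.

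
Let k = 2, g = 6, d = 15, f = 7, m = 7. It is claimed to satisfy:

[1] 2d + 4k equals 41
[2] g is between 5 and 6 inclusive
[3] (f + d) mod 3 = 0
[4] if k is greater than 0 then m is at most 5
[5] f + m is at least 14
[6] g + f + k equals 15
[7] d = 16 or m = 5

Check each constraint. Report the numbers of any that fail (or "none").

[1] 2d + 4k = 2(15) + 4(2) = 38, not 41  no
[2] g = 6 lies in [5, 6]  yes
[3] f + d = 22; 22 mod 3 = 1, not 0  no
[4] k = 2 > 0, so we need m ≤ 5; but m = 7 > 5  no
[5] f + m = 7 + 7 = 14; 14 ≥ 14  yes
[6] g + f + k = 6 + 7 + 2 = 15  yes
[7] d = 15 ≠ 16 and m = 7 ≠ 5; both disjuncts false  no

Violated: 1, 3, 4, 7.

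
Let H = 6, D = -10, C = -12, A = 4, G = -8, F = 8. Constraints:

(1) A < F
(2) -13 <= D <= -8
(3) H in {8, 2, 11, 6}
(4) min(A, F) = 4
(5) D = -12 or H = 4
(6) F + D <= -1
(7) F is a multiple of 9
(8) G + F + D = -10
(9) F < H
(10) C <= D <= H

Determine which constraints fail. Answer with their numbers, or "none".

(1) A = 4, F = 8; 4 < 8 — OK.
(2) D = -10 lies in [-13, -8] — OK.
(3) H = 6 is in {8, 2, 11, 6} — OK.
(4) min(4, 8) = 4 — OK.
(5) D = -10 ≠ -12 and H = 6 ≠ 4; both disjuncts false — violated.
(6) F + D = 8 + (-10) = -2; -2 ≤ -1 — OK.
(7) 8 = 9*0 + 8, so 9 does not divide 8 — violated.
(8) G + F + D = -8 + 8 + (-10) = -10 — OK.
(9) F = 8, H = 6; 8 ≥ 6 (want <) — violated.
(10) values -12 <= -10 <= 6 — OK.

Violated: 5, 7, and 9.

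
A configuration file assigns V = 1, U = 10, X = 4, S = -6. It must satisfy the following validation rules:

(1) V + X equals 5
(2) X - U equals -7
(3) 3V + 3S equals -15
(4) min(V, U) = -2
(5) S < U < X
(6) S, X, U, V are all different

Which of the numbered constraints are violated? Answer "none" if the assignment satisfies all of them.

Violated: 2, 4, and 5.

(1) V + X = 1 + 4 = 5 — holds.
(2) X - U = 4 - 10 = -6, not -7 — does not hold.
(3) 3V + 3S = 3(1) + 3(-6) = -15 — holds.
(4) min(1, 10) = 1, not -2 — does not hold.
(5) values -6, 10, 4; U = 10 is not < X = 4 — does not hold.
(6) values -6, 4, 10, 1 are pairwise distinct — holds.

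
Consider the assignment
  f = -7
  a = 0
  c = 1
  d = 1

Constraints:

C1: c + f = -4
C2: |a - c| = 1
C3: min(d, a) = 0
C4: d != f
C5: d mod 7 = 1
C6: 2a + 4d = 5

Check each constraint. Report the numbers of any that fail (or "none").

C1: c + f = 1 + (-7) = -6, not -4 — violated.
C2: |0 - 1| = 1 — OK.
C3: min(1, 0) = 0 — OK.
C4: d = 1, f = -7; distinct — OK.
C5: 1 mod 7 = 1 — OK.
C6: 2a + 4d = 2(0) + 4(1) = 4, not 5 — violated.

Violated: 1, 6.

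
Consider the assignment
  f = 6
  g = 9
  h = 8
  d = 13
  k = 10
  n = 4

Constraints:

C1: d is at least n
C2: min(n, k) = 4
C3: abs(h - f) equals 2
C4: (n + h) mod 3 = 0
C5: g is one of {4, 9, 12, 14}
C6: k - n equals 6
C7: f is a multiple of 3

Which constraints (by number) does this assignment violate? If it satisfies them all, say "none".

C1: d = 13, n = 4; 13 ≥ 4  ✔
C2: min(4, 10) = 4  ✔
C3: abs(8 - 6) = 2  ✔
C4: n + h = 12; 12 mod 3 = 0  ✔
C5: g = 9 is in {4, 9, 12, 14}  ✔
C6: k - n = 10 - 4 = 6  ✔
C7: 6 / 3 = 2, so 3 divides 6  ✔

All constraints are satisfied.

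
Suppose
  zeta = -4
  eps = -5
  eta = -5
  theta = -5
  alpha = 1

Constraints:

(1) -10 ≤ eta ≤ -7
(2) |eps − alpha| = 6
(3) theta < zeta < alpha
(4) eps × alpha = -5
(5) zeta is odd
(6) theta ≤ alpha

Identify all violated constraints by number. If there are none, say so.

(1) eta = -5 is outside [-10, -7] — violated.
(2) |-5 − 1| = 6 — OK.
(3) values -5 < -4 < 1 — OK.
(4) eps × alpha = -5 × 1 = -5 — OK.
(5) zeta = -4 is even — violated.
(6) theta = -5, alpha = 1; -5 ≤ 1 — OK.

Violated: 1 and 5.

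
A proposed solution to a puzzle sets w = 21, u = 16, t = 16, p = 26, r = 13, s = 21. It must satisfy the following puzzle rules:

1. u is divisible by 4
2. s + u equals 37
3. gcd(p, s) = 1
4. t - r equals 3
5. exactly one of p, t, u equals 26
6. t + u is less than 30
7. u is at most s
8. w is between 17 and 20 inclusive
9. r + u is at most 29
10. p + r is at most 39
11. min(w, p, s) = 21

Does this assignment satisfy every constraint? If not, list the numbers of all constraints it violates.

1. 16 / 4 = 4, so 4 divides 16 — holds.
2. s + u = 21 + 16 = 37 — holds.
3. gcd(26, 21) = 1 — holds.
4. t - r = 16 - 13 = 3 — holds.
5. p=26, t=16, u=16; 1 of them equals 26 — holds.
6. t + u = 16 + 16 = 32; 32 ≥ 30, bound 30 not met — does not hold.
7. u = 16, s = 21; 16 ≤ 21 — holds.
8. w = 21 is outside [17, 20] — does not hold.
9. r + u = 13 + 16 = 29; 29 ≤ 29 — holds.
10. p + r = 26 + 13 = 39; 39 ≤ 39 — holds.
11. min(21, 26, 21) = 21 — holds.

Constraints 6, 8 do not hold.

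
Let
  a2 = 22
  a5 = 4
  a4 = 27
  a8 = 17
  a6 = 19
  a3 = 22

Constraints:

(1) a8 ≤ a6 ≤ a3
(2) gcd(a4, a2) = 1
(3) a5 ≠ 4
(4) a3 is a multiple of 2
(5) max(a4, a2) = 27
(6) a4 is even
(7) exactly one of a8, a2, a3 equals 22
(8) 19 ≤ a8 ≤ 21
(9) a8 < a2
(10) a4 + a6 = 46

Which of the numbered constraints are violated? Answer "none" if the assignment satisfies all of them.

(1) values 17 ≤ 19 ≤ 22 — holds.
(2) gcd(27, 22) = 1 — holds.
(3) a5 = 4, but 4 is required to differ — fails.
(4) 22 / 2 = 11, so 2 divides 22 — holds.
(5) max(27, 22) = 27 — holds.
(6) a4 = 27 is odd — fails.
(7) a8=17, a2=22, a3=22; 2 of them equal 22, not exactly one — fails.
(8) a8 = 17 is outside [19, 21] — fails.
(9) a8 = 17, a2 = 22; 17 < 22 — holds.
(10) a4 + a6 = 27 + 19 = 46 — holds.

Violated: 3, 6, 7, 8.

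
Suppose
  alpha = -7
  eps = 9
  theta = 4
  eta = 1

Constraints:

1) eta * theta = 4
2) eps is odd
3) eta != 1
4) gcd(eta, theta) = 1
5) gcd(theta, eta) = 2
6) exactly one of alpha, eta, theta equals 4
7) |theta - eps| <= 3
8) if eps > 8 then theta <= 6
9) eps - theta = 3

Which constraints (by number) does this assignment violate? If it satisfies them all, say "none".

1) eta * theta = 1 * 4 = 4  true
2) eps = 9 is odd  true
3) eta = 1, but 1 is required to differ  false
4) gcd(1, 4) = 1  true
5) gcd(4, 1) = 1, not 2  false
6) alpha=-7, eta=1, theta=4; 1 of them equals 4  true
7) |4 - 9| = 5; 5 > 3, exceeds bound 3  false
8) eps = 9 > 8, so we need theta ≤ 6; theta = 4 ≤ 6  true
9) eps - theta = 9 - 4 = 5, not 3  false

Constraints 3, 5, 7, 9 are violated.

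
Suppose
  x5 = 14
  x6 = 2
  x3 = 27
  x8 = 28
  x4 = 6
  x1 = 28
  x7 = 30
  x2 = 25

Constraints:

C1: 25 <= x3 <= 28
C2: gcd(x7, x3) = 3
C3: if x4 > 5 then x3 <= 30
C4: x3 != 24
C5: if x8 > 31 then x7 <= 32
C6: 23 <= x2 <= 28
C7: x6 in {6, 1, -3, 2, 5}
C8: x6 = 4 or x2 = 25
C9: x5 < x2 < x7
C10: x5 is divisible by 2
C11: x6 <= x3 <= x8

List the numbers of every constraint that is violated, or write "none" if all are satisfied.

C1: x3 = 27 lies in [25, 28]  yes
C2: gcd(30, 27) = 3  yes
C3: x4 = 6 > 5, so we need x3 ≤ 30; x3 = 27 ≤ 30  yes
C4: x3 = 27, and 27 ≠ 24  yes
C5: x8 = 28, not > 31; antecedent false, conditional vacuously true  yes
C6: x2 = 25 lies in [23, 28]  yes
C7: x6 = 2 is in {6, 1, -3, 2, 5}  yes
C8: x6 = 2 ≠ 4, but x2 = 25 = 25 (second disjunct)  yes
C9: values 14 < 25 < 30  yes
C10: 14 / 2 = 7, so 2 divides 14  yes
C11: values 2 <= 27 <= 28  yes

Yes — all constraints hold.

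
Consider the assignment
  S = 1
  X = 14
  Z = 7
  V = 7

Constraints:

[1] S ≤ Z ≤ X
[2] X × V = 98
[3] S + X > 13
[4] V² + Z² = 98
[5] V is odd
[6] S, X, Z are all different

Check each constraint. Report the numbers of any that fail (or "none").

The assignment satisfies every constraint.

[1] values 1 ≤ 7 ≤ 14  true
[2] X × V = 14 × 7 = 98  true
[3] S + X = 1 + 14 = 15; 15 > 13  true
[4] V² + Z² = 7² + 7² = 49 + 49 = 98  true
[5] V = 7 is odd  true
[6] values 1, 14, 7 are pairwise distinct  true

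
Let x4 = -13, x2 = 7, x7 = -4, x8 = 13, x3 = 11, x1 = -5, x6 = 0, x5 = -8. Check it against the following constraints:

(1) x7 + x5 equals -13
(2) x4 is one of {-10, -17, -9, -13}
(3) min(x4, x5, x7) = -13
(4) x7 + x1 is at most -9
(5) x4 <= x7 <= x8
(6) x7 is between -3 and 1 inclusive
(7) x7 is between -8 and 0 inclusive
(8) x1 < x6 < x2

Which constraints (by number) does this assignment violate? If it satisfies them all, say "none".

Constraints 1, 6 are violated.

(1) x7 + x5 = -4 + (-8) = -12, not -13 — fails.
(2) x4 = -13 is in {-10, -17, -9, -13} — holds.
(3) min(-13, -8, -4) = -13 — holds.
(4) x7 + x1 = -4 + (-5) = -9; -9 ≤ -9 — holds.
(5) values -13 <= -4 <= 13 — holds.
(6) x7 = -4 is outside [-3, 1] — fails.
(7) x7 = -4 lies in [-8, 0] — holds.
(8) values -5 < 0 < 7 — holds.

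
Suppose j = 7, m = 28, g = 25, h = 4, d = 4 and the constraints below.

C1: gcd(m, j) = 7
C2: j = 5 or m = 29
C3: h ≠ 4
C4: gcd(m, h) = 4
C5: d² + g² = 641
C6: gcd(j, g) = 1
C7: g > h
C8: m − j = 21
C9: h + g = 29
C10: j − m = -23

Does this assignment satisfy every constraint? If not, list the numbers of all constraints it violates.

Violated: 2, 3, and 10.

C1: gcd(28, 7) = 7  holds
C2: j = 7 ≠ 5 and m = 28 ≠ 29; both disjuncts false  fails
C3: h = 4, but 4 is required to differ  fails
C4: gcd(28, 4) = 4  holds
C5: d² + g² = 4² + 25² = 16 + 625 = 641  holds
C6: gcd(7, 25) = 1  holds
C7: g = 25, h = 4; 25 > 4  holds
C8: m − j = 28 − 7 = 21  holds
C9: h + g = 4 + 25 = 29  holds
C10: j − m = 7 − 28 = -21, not -23  fails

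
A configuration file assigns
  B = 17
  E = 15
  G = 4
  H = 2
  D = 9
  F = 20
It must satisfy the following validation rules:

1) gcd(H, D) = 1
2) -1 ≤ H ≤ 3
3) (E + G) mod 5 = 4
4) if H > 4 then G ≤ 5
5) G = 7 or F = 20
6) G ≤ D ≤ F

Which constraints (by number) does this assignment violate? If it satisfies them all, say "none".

1) gcd(2, 9) = 1  ✔
2) H = 2 lies in [-1, 3]  ✔
3) E + G = 19; 19 mod 5 = 4  ✔
4) H = 2, not > 4; antecedent false, conditional vacuously true  ✔
5) G = 4 ≠ 7, but F = 20 = 20 (second disjunct)  ✔
6) values 4 ≤ 9 ≤ 20  ✔

None — every constraint holds.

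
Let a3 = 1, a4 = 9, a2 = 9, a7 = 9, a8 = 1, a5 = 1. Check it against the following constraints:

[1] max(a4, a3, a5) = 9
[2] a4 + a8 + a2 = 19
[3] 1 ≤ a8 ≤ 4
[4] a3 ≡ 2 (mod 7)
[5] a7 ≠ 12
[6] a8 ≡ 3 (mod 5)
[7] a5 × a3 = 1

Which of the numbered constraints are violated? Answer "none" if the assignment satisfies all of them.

No — constraints 4, 6 are not satisfied.

[1] max(9, 1, 1) = 9  OK
[2] a4 + a8 + a2 = 9 + 1 + 9 = 19  OK
[3] a8 = 1 lies in [1, 4]  OK
[4] 1 mod 7 = 1, not 2  FAIL
[5] a7 = 9, and 9 ≠ 12  OK
[6] 1 mod 5 = 1, not 3  FAIL
[7] a5 × a3 = 1 × 1 = 1  OK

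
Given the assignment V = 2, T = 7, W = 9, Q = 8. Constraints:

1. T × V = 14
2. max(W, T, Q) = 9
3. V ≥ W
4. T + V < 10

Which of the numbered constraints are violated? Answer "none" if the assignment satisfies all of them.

1. T × V = 7 × 2 = 14 — satisfied.
2. max(9, 7, 8) = 9 — satisfied.
3. V = 2, W = 9; 2 < 9 (want ≥) — violated.
4. T + V = 7 + 2 = 9; 9 < 10 — satisfied.

Constraint 3 is violated.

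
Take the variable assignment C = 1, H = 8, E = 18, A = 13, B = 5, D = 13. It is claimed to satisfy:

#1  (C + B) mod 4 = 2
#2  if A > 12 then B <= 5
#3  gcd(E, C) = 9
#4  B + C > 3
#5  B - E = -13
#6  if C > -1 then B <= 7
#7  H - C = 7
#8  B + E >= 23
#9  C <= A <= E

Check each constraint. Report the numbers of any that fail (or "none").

Constraint 3 does not hold.

#1 C + B = 6; 6 mod 4 = 2  yes
#2 A = 13 > 12, so we need B ≤ 5; B = 5 ≤ 5  yes
#3 gcd(18, 1) = 1, not 9  no
#4 B + C = 5 + 1 = 6; 6 > 3  yes
#5 B - E = 5 - 18 = -13  yes
#6 C = 1 > -1, so we need B ≤ 7; B = 5 ≤ 7  yes
#7 H - C = 8 - 1 = 7  yes
#8 B + E = 5 + 18 = 23; 23 ≥ 23  yes
#9 values 1 <= 13 <= 18  yes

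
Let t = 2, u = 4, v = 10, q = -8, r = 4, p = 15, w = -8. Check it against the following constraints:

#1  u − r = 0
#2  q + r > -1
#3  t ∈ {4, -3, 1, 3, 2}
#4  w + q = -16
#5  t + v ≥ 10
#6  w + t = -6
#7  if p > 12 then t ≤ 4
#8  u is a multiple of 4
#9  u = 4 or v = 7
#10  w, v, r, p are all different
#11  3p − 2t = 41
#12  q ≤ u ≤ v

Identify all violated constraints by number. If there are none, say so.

#1 u − r = 4 − 4 = 0  ✔
#2 q + r = -8 + 4 = -4; -4 ≤ -1, bound -1 not met  ✘
#3 t = 2 is in {4, -3, 1, 3, 2}  ✔
#4 w + q = -8 + (-8) = -16  ✔
#5 t + v = 2 + 10 = 12; 12 ≥ 10  ✔
#6 w + t = -8 + 2 = -6  ✔
#7 p = 15 > 12, so we need t ≤ 4; t = 2 ≤ 4  ✔
#8 4 / 4 = 1, so 4 divides 4  ✔
#9 u = 4 = 4 (first disjunct)  ✔
#10 values -8, 10, 4, 15 are pairwise distinct  ✔
#11 3p − 2t = 3(15) − 2(2) = 41  ✔
#12 values -8 ≤ 4 ≤ 10  ✔

The assignment fails constraint 2.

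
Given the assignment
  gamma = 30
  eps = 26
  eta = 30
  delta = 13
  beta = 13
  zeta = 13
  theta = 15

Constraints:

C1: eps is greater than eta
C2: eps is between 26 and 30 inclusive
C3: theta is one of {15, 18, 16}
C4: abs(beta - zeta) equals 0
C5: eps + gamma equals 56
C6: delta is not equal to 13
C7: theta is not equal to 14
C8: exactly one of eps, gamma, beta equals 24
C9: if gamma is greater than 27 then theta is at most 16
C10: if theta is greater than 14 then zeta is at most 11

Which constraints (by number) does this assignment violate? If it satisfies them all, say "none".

C1: eps = 26, eta = 30; 26 ≤ 30 (want >) — fails.
C2: eps = 26 lies in [26, 30] — holds.
C3: theta = 15 is in {15, 18, 16} — holds.
C4: abs(13 - 13) = 0 — holds.
C5: eps + gamma = 26 + 30 = 56 — holds.
C6: delta = 13, but 13 is required to differ — fails.
C7: theta = 15, and 15 ≠ 14 — holds.
C8: eps=26, gamma=30, beta=13; 0 of them equal 24, not exactly one — fails.
C9: gamma = 30 > 27, so we need theta ≤ 16; theta = 15 ≤ 16 — holds.
C10: theta = 15 > 14, so we need zeta ≤ 11; but zeta = 13 > 11 — fails.

Violated: 1, 6, 8, and 10.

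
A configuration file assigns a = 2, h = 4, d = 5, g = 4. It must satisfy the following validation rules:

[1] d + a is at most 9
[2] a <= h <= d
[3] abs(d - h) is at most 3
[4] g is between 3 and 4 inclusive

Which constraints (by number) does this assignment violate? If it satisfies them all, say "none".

Yes — all constraints hold.

[1] d + a = 5 + 2 = 7; 7 ≤ 9 — satisfied.
[2] values 2 <= 4 <= 5 — satisfied.
[3] abs(5 - 4) = 1; 1 ≤ 3 — satisfied.
[4] g = 4 lies in [3, 4] — satisfied.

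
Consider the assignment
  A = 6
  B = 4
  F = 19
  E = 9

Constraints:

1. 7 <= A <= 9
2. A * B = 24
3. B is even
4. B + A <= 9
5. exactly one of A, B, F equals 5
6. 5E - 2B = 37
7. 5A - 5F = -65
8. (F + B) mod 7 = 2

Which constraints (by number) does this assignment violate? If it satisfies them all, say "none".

The assignment fails constraints 1, 4, and 5.

1. A = 6 is outside [7, 9] — violated.
2. A * B = 6 * 4 = 24 — OK.
3. B = 4 is even — OK.
4. B + A = 4 + 6 = 10; 10 > 9, bound 9 not met — violated.
5. A=6, B=4, F=19; 0 of them equal 5, not exactly one — violated.
6. 5E - 2B = 5(9) - 2(4) = 37 — OK.
7. 5A - 5F = 5(6) - 5(19) = -65 — OK.
8. F + B = 23; 23 mod 7 = 2 — OK.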